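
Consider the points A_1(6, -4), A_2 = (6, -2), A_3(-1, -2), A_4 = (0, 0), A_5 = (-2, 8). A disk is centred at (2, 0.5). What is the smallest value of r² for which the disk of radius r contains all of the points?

72.25

The required radius is the distance from (2, 0.5) to the farthest point.
Squared distances: 36.25, 22.25, 15.25, 4.25, 72.25.
Maximum is 72.25, attained at A_5.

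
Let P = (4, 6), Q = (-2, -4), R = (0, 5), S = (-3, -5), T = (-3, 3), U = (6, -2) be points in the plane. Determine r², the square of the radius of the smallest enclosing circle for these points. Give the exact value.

By Welzl's lemma the MEC is supported by two points (diametrically opposite) or three points (on a circumcircle).
The farthest pair is P–S with squared distance 170. The circle on this segment as diameter has centre (0.5, 0.5) and r² = 170/4 = 42.5.
Check Q: distance² to centre = 26.5 ≤ 42.5, so it lies inside.
All remaining points lie in this disk, and no smaller disk contains both endpoints, so this is the minimum enclosing circle.

42.5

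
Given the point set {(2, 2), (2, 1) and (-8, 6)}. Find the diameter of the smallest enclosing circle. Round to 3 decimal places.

11.180

Call the three points A, B, C in the order given.
Side lengths²: AB² = 1, AC² = 116, BC² = 125.
Since BC² = 125 ≥ 116 + 1 = 117, the angle opposite BC is not acute, so the smallest enclosing circle has BC as diameter.
Centre = midpoint of BC = (-3, 3.5), r² = 125/4 = 31.25.
Diameter = 2r = 2√(31.25) ≈ 11.180.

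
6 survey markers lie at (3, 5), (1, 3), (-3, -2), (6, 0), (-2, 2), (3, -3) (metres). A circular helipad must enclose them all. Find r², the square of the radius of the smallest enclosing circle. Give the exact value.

A smallest enclosing disk is always determined by at most three of the input points on its boundary.
The minimum enclosing circle is determined by three boundary points: (3, 5), (-3, -2), (6, 0).
Their circumcentre is (7/6, 0.5) with r² = 425/18.
The farthest remaining point (3, -3) is at distance² 281/18 ≤ 425/18.

425/18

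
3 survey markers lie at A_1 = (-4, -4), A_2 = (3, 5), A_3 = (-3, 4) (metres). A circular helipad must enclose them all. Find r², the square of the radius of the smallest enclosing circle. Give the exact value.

32.5

Side lengths²: A_1A_2² = 130, A_1A_3² = 65, A_2A_3² = 37.
Since A_1A_2² = 130 ≥ 65 + 37 = 102, the angle opposite A_1A_2 is not acute, so the smallest enclosing circle has A_1A_2 as diameter.
Centre = midpoint of A_1A_2 = (-0.5, 0.5), r² = 130/4 = 32.5.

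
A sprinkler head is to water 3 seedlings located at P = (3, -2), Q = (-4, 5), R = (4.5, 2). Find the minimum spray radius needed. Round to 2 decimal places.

Side lengths²: PQ² = 98, PR² = 18.25, QR² = 81.25.
Since PQ² = 98 < 81.25 + 18.25 = 99.5, the triangle is acute, so the smallest enclosing circle is the circumcircle.
Circumcentre = (-19/44, 69/44), r² = 23725/968.
r = √(23725/968) ≈ 4.95.

4.95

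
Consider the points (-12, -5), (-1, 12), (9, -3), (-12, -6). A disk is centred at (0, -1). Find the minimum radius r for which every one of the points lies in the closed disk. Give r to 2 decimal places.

13.04

The required radius is the distance from (0, -1) to the farthest point.
Squared distances: 160, 170, 85, 169.
Maximum is 170, attained at (-1, 12).
r = √170 ≈ 13.04.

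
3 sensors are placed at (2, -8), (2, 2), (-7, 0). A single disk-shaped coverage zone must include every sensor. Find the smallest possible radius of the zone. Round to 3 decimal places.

6.168

Call the three points A, B, C in the order given.
Side lengths²: AB² = 100, AC² = 145, BC² = 85.
Since AC² = 145 < 100 + 85 = 185, the triangle is acute, so the smallest enclosing circle is the circumcircle.
Circumcentre = (-29/18, -3), r² = 12325/324.
r = √(12325/324) ≈ 6.168.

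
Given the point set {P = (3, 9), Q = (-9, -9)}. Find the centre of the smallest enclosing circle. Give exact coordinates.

The smallest circle enclosing two points has them as diameter endpoints.
Centre = midpoint = (-3, 0); r² = |PQ|²/4 = 468/4 = 117.
Centre = (-3, 0).

(-3, 0)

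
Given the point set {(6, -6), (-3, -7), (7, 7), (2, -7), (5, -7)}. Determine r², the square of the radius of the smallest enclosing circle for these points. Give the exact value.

74

The farthest pair is (-3, -7)–(7, 7) with squared distance 296. The circle on this segment as diameter has centre (2, 0) and r² = 296/4 = 74.
Check (6, -6): distance² to centre = 52 ≤ 74, so it lies inside.
All remaining points lie in this disk, and no smaller disk contains both endpoints, so this is the minimum enclosing circle.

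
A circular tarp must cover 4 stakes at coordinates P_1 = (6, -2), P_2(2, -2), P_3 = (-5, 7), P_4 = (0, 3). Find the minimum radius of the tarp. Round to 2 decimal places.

A smallest enclosing disk is always determined by at most three of the input points on its boundary.
The farthest pair is P_1–P_3 with squared distance 202. The circle on this segment as diameter has centre (0.5, 2.5) and r² = 202/4 = 50.5.
Check P_2: distance² to centre = 22.5 ≤ 50.5, so it lies inside.
All remaining points lie in this disk, and no smaller disk contains both endpoints, so this is the minimum enclosing circle.
r = √(50.5) ≈ 7.11.

7.11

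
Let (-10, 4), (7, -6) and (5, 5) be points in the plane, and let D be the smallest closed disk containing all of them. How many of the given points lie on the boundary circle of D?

2

Call the three points A, B, C in the order given.
Side lengths²: AB² = 389, AC² = 226, BC² = 125.
Since AB² = 389 ≥ 226 + 125 = 351, the angle opposite AB is not acute, so the smallest enclosing circle has AB as diameter.
Centre = midpoint of AB = (-1.5, -1), r² = 389/4 = 97.25.
The points at distance exactly r from the centre are (-10, 4), (7, -6) — 2 points.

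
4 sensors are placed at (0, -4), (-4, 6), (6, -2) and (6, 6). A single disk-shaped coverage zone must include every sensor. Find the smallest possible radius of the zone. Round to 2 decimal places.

By Welzl's lemma the MEC is supported by two points (diametrically opposite) or three points (on a circumcircle).
The farthest pair is (-4, 6)–(6, -2) with squared distance 164. The circle on this segment as diameter has centre (1, 2) and r² = 164/4 = 41.
Check (0, -4): distance² to centre = 37 ≤ 41, so it lies inside.
All remaining points lie in this disk, and no smaller disk contains both endpoints, so this is the minimum enclosing circle.
r = √41 ≈ 6.40.

6.40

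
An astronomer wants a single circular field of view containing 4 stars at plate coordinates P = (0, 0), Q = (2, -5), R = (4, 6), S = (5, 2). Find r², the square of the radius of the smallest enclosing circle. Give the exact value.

31.25

By Welzl's lemma the MEC is supported by two points (diametrically opposite) or three points (on a circumcircle).
The farthest pair is Q–R with squared distance 125. The circle on this segment as diameter has centre (3, 0.5) and r² = 125/4 = 31.25.
Check P: distance² to centre = 9.25 ≤ 31.25, so it lies inside.
All remaining points lie in this disk, and no smaller disk contains both endpoints, so this is the minimum enclosing circle.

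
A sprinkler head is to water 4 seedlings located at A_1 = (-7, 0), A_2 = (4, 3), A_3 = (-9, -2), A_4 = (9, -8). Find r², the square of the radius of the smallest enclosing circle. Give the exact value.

By Welzl's lemma the MEC is supported by two points (diametrically opposite) or three points (on a circumcircle).
The farthest pair is A_3–A_4 with squared distance 360. The circle on this segment as diameter has centre (0, -5) and r² = 360/4 = 90.
Check A_1: distance² to centre = 74 ≤ 90, so it lies inside.
All remaining points lie in this disk, and no smaller disk contains both endpoints, so this is the minimum enclosing circle.

90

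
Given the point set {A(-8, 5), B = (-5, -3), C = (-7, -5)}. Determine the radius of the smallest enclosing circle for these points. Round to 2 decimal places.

Side lengths²: AB² = 73, AC² = 101, BC² = 8.
Since AC² = 101 ≥ 73 + 8 = 81, the angle opposite AC is not acute, so the smallest enclosing circle has AC as diameter.
Centre = midpoint of AC = (-7.5, 0), r² = 101/4 = 25.25.
r = √(25.25) ≈ 5.02.

5.02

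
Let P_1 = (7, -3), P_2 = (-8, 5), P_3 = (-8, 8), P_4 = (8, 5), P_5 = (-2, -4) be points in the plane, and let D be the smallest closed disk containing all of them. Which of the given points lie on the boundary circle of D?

P_1, P_3

The minimum enclosing circle of a finite set is fixed by two of the points (as a diameter) or three (as a circumcircle).
The farthest pair is P_1–P_3 with squared distance 346. The circle on this segment as diameter has centre (-0.5, 2.5) and r² = 346/4 = 86.5.
Check P_2: distance² to centre = 62.5 ≤ 86.5, so it lies inside.
All remaining points lie in this disk, and no smaller disk contains both endpoints, so this is the minimum enclosing circle.
The points at distance exactly r from the centre are P_1, P_3 — 2 points.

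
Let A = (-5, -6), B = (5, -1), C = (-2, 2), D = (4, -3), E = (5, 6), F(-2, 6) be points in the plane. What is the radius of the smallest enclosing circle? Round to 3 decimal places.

7.810

A smallest enclosing disk is always determined by at most three of the input points on its boundary.
The farthest pair is A–E with squared distance 244. The circle on this segment as diameter has centre (0, 0) and r² = 244/4 = 61.
Check B: distance² to centre = 26 ≤ 61, so it lies inside.
All remaining points lie in this disk, and no smaller disk contains both endpoints, so this is the minimum enclosing circle.
r = √61 ≈ 7.810.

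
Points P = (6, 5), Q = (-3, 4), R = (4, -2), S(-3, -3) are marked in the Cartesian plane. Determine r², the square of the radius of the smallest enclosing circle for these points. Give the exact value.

The minimum enclosing circle of a finite set is fixed by two of the points (as a diameter) or three (as a circumcircle).
The farthest pair is P–S with squared distance 145. The circle on this segment as diameter has centre (1.5, 1) and r² = 145/4 = 36.25.
Check Q: distance² to centre = 29.25 ≤ 36.25, so it lies inside.
All remaining points lie in this disk, and no smaller disk contains both endpoints, so this is the minimum enclosing circle.

36.25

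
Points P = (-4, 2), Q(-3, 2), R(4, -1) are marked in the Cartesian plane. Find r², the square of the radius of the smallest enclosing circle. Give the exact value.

Side lengths²: PQ² = 1, PR² = 73, QR² = 58.
Since PR² = 73 ≥ 58 + 1 = 59, the angle opposite PR is not acute, so the smallest enclosing circle has PR as diameter.
Centre = midpoint of PR = (0, 0.5), r² = 73/4 = 18.25.

18.25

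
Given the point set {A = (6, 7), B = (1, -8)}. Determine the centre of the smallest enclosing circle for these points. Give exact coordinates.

(3.5, -0.5)

The smallest circle enclosing two points has them as diameter endpoints.
Centre = midpoint = (3.5, -0.5); r² = |AB|²/4 = 250/4 = 62.5.
Centre = (3.5, -0.5).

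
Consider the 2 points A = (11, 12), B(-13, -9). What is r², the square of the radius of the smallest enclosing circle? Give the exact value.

254.25

The smallest circle enclosing two points has them as diameter endpoints.
Centre = midpoint = (-1, 1.5); r² = |AB|²/4 = 1017/4 = 254.25.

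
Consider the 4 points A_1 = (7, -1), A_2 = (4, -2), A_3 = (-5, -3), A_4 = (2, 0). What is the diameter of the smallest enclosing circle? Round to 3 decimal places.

12.166

The minimum enclosing circle of a finite set is fixed by two of the points (as a diameter) or three (as a circumcircle).
The farthest pair is A_1–A_3 with squared distance 148. The circle on this segment as diameter has centre (1, -2) and r² = 148/4 = 37.
Check A_2: distance² to centre = 9 ≤ 37, so it lies inside.
All remaining points lie in this disk, and no smaller disk contains both endpoints, so this is the minimum enclosing circle.
Diameter = 2r = 2√37 ≈ 12.166.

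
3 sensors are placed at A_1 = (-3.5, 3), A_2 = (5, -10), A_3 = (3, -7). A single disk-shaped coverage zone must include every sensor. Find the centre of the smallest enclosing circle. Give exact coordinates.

Side lengths²: A_1A_2² = 241.25, A_1A_3² = 142.25, A_2A_3² = 13.
Since A_1A_2² = 241.25 ≥ 142.25 + 13 = 155.25, the angle opposite A_1A_2 is not acute, so the smallest enclosing circle has A_1A_2 as diameter.
Centre = midpoint of A_1A_2 = (0.75, -3.5), r² = 241.25/4 = 60.3125.
Centre = (0.75, -3.5).

(0.75, -3.5)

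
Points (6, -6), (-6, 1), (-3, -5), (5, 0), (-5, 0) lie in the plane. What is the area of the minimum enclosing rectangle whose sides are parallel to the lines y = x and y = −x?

123.5

In coordinates u = x + y, v = x − y the rectangle is axis-aligned; the map (x,y)→(u,v) scales areas by 2.
u-values: 0, -5, -8, 5, -5; range = 5 − (-8) = 13.
v-values: 12, -7, 2, 5, -5; range = 12 − (-7) = 19.
Area = (13 × 19) / 2 = 123.5.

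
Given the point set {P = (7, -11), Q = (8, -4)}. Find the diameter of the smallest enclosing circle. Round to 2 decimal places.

The smallest circle enclosing two points has them as diameter endpoints.
Centre = midpoint = (7.5, -7.5); r² = |PQ|²/4 = 50/4 = 12.5.
Diameter = 2r = 2√(12.5) ≈ 7.07.

7.07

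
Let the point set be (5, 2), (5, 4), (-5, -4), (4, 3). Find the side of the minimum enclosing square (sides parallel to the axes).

10

The bounding box has width 10 and height 8.
An axis-aligned square enclosing the set must have side ≥ max(width, height).
So the minimum side is max(10, 8) = 10.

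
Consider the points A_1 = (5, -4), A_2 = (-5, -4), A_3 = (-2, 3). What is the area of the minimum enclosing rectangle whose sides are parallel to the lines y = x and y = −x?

70

In coordinates u = x + y, v = x − y the rectangle is axis-aligned; the map (x,y)→(u,v) scales areas by 2.
u-values: 1, -9, 1; range = 1 − (-9) = 10.
v-values: 9, -1, -5; range = 9 − (-5) = 14.
Area = (10 × 14) / 2 = 70.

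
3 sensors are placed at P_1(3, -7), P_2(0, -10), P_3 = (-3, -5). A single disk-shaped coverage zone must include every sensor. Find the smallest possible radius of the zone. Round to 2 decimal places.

3.26

Side lengths²: P_1P_2² = 18, P_1P_3² = 40, P_2P_3² = 34.
Since P_1P_3² = 40 < 34 + 18 = 52, the triangle is acute, so the smallest enclosing circle is the circumcircle.
Circumcentre = (-0.25, -6.75), r² = 10.625.
r = √(10.625) ≈ 3.26.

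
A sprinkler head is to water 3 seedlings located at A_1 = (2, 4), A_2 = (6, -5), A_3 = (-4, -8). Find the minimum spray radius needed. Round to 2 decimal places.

6.76

Side lengths²: A_1A_2² = 97, A_1A_3² = 180, A_2A_3² = 109.
Since A_1A_3² = 180 < 109 + 97 = 206, the triangle is acute, so the smallest enclosing circle is the circumcircle.
Circumcentre = (-4/17, -81/34), r² = 52865/1156.
r = √(52865/1156) ≈ 6.76.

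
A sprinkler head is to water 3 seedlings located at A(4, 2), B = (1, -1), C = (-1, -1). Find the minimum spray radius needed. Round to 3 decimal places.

Side lengths²: AB² = 18, AC² = 34, BC² = 4.
Since AC² = 34 ≥ 18 + 4 = 22, the angle opposite AC is not acute, so the smallest enclosing circle has AC as diameter.
Centre = midpoint of AC = (1.5, 0.5), r² = 34/4 = 8.5.
r = √(8.5) ≈ 2.915.

2.915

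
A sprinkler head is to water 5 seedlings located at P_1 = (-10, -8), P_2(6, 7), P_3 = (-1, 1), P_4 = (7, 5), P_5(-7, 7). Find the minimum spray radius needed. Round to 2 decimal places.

By Welzl's lemma the MEC is supported by two points (diametrically opposite) or three points (on a circumcircle).
The farthest pair is P_1–P_2 with squared distance 481. The circle on this segment as diameter has centre (-2, -0.5) and r² = 481/4 = 120.25.
Check P_3: distance² to centre = 3.25 ≤ 120.25, so it lies inside.
All remaining points lie in this disk, and no smaller disk contains both endpoints, so this is the minimum enclosing circle.
r = √(120.25) ≈ 10.97.

10.97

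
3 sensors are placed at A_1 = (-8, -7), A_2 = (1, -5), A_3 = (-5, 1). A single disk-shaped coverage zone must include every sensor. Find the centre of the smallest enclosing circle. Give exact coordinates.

Side lengths²: A_1A_2² = 85, A_1A_3² = 73, A_2A_3² = 72.
Since A_1A_2² = 85 < 73 + 72 = 145, the triangle is acute, so the smallest enclosing circle is the circumcircle.
Circumcentre = (-87/22, -87/22), r² = 6205/242.
Centre = (-87/22, -87/22).

(-87/22, -87/22)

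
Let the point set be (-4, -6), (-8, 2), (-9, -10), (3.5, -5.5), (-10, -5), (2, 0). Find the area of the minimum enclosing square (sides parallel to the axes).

182.25

The bounding box has width 13.5 and height 12.
An axis-aligned square enclosing the set must have side ≥ max(width, height).
So the minimum side is max(13.5, 12) = 13.5.
Area = 13.5² = 182.25.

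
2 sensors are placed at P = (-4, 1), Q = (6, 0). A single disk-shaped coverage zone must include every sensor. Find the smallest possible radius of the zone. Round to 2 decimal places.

The smallest circle enclosing two points has them as diameter endpoints.
Centre = midpoint = (1, 0.5); r² = |PQ|²/4 = 101/4 = 25.25.
r = √(25.25) ≈ 5.02.

5.02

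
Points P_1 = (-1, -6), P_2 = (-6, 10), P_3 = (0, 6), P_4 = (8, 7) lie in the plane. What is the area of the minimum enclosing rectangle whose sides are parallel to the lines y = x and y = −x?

In coordinates u = x + y, v = x − y the rectangle is axis-aligned; the map (x,y)→(u,v) scales areas by 2.
u-values: -7, 4, 6, 15; range = 15 − (-7) = 22.
v-values: 5, -16, -6, 1; range = 5 − (-16) = 21.
Area = (22 × 21) / 2 = 231.

231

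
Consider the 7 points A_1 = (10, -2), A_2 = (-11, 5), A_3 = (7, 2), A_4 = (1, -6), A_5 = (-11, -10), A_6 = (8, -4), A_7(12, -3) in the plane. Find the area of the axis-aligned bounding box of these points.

x ranges over [-11, 12], width 23.
y ranges over [-10, 5], height 15.
Area = 23 × 15 = 345.

345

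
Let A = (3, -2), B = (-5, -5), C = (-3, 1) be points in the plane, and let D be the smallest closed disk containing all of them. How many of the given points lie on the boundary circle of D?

Side lengths²: AB² = 73, AC² = 45, BC² = 40.
Since AB² = 73 < 45 + 40 = 85, the triangle is acute, so the smallest enclosing circle is the circumcircle.
Circumcentre = (-17/14, -41/14), r² = 1825/98.
The points at distance exactly r from the centre are A, B, C — 3 points.

3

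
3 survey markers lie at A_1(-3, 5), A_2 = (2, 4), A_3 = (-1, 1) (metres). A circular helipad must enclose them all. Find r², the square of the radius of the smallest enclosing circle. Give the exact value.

Side lengths²: A_1A_2² = 26, A_1A_3² = 20, A_2A_3² = 18.
Since A_1A_2² = 26 < 20 + 18 = 38, the triangle is acute, so the smallest enclosing circle is the circumcircle.
Circumcentre = (-2/3, 11/3), r² = 65/9.

65/9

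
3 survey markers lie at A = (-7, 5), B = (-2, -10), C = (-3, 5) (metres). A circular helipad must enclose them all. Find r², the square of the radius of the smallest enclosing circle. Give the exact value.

62.5

Side lengths²: AB² = 250, AC² = 16, BC² = 226.
Since AB² = 250 ≥ 226 + 16 = 242, the angle opposite AB is not acute, so the smallest enclosing circle has AB as diameter.
Centre = midpoint of AB = (-4.5, -2.5), r² = 250/4 = 62.5.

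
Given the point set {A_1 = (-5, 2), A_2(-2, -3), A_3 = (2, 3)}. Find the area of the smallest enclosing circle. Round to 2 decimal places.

48.08

Side lengths²: A_1A_2² = 34, A_1A_3² = 50, A_2A_3² = 52.
Since A_2A_3² = 52 < 50 + 34 = 84, the triangle is acute, so the smallest enclosing circle is the circumcircle.
Circumcentre = (-24/19, 16/19), r² = 5525/361.
Area = π·r² = π·5525/361 ≈ 48.08.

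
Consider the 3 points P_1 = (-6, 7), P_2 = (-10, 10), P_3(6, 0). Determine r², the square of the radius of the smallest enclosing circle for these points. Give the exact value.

89

Side lengths²: P_1P_2² = 25, P_1P_3² = 193, P_2P_3² = 356.
Since P_2P_3² = 356 ≥ 193 + 25 = 218, the angle opposite P_2P_3 is not acute, so the smallest enclosing circle has P_2P_3 as diameter.
Centre = midpoint of P_2P_3 = (-2, 5), r² = 356/4 = 89.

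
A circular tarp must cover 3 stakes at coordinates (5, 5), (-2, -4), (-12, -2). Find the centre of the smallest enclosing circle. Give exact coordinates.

Call the three points A, B, C in the order given.
Side lengths²: AB² = 130, AC² = 338, BC² = 104.
Since AC² = 338 ≥ 130 + 104 = 234, the angle opposite AC is not acute, so the smallest enclosing circle has AC as diameter.
Centre = midpoint of AC = (-3.5, 1.5), r² = 338/4 = 84.5.
Centre = (-3.5, 1.5).

(-3.5, 1.5)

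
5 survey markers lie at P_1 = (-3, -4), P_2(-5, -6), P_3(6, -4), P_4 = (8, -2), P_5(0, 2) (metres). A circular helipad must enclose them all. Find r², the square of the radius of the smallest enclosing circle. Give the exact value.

By Welzl's lemma the MEC is supported by two points (diametrically opposite) or three points (on a circumcircle).
The farthest pair is P_2–P_4 with squared distance 185. The circle on this segment as diameter has centre (1.5, -4) and r² = 185/4 = 46.25.
Check P_1: distance² to centre = 20.25 ≤ 46.25, so it lies inside.
All remaining points lie in this disk, and no smaller disk contains both endpoints, so this is the minimum enclosing circle.

46.25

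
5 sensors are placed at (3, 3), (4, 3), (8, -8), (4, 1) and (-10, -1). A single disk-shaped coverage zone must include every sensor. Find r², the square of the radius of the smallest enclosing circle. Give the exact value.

93.25

The farthest pair is (8, -8)–(-10, -1) with squared distance 373. The circle on this segment as diameter has centre (-1, -4.5) and r² = 373/4 = 93.25.
Check (3, 3): distance² to centre = 72.25 ≤ 93.25, so it lies inside.
All remaining points lie in this disk, and no smaller disk contains both endpoints, so this is the minimum enclosing circle.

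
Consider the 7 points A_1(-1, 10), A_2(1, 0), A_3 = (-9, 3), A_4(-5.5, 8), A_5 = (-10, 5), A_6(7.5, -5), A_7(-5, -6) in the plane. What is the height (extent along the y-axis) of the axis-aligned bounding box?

16

max y = 10, min y = -6, so height = 16.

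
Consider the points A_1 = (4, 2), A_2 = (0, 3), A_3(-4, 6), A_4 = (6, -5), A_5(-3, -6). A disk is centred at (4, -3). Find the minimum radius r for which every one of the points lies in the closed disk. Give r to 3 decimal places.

The required radius is the distance from (4, -3) to the farthest point.
Squared distances: 25, 52, 145, 8, 58.
Maximum is 145, attained at A_3.
r = √145 ≈ 12.042.

12.042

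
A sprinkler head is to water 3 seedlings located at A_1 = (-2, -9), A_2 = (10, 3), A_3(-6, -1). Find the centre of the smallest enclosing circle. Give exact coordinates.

(8/3, -5/3)

Side lengths²: A_1A_2² = 288, A_1A_3² = 80, A_2A_3² = 272.
Since A_1A_2² = 288 < 272 + 80 = 352, the triangle is acute, so the smallest enclosing circle is the circumcircle.
Circumcentre = (8/3, -5/3), r² = 680/9.
Centre = (8/3, -5/3).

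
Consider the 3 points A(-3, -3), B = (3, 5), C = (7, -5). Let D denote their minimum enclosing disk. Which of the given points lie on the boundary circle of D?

Side lengths²: AB² = 100, AC² = 104, BC² = 116.
Since BC² = 116 < 104 + 100 = 204, the triangle is acute, so the smallest enclosing circle is the circumcircle.
Circumcentre = (60/23, -22/23), r² = 18850/529.
The points at distance exactly r from the centre are A, B, C — 3 points.

A, B, C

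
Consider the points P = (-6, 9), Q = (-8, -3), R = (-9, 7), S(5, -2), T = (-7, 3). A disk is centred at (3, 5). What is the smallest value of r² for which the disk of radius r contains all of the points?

The required radius is the distance from (3, 5) to the farthest point.
Squared distances: 97, 185, 148, 53, 104.
Maximum is 185, attained at Q.

185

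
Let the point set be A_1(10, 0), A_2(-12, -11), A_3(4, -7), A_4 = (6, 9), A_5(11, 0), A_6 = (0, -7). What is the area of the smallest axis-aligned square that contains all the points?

The bounding box has width 23 and height 20.
An axis-aligned square enclosing the set must have side ≥ max(width, height).
So the minimum side is max(23, 20) = 23.
Area = 23² = 529.

529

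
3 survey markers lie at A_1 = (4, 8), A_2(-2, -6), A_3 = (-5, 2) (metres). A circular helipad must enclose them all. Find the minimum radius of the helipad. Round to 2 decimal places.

7.62

Side lengths²: A_1A_2² = 232, A_1A_3² = 117, A_2A_3² = 73.
Since A_1A_2² = 232 ≥ 117 + 73 = 190, the angle opposite A_1A_2 is not acute, so the smallest enclosing circle has A_1A_2 as diameter.
Centre = midpoint of A_1A_2 = (1, 1), r² = 232/4 = 58.
r = √58 ≈ 7.62.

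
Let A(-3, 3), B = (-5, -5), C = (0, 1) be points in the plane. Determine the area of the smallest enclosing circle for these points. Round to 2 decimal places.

Side lengths²: AB² = 68, AC² = 13, BC² = 61.
Since AB² = 68 < 61 + 13 = 74, the triangle is acute, so the smallest enclosing circle is the circumcircle.
Circumcentre = (-25/7, -31/28), r² = 13481/784.
Area = π·r² = π·13481/784 ≈ 54.02.

54.02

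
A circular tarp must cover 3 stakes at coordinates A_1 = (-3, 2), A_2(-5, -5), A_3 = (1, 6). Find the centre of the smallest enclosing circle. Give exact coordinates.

(-2, 0.5)

Side lengths²: A_1A_2² = 53, A_1A_3² = 32, A_2A_3² = 157.
Since A_2A_3² = 157 ≥ 53 + 32 = 85, the angle opposite A_2A_3 is not acute, so the smallest enclosing circle has A_2A_3 as diameter.
Centre = midpoint of A_2A_3 = (-2, 0.5), r² = 157/4 = 39.25.
Centre = (-2, 0.5).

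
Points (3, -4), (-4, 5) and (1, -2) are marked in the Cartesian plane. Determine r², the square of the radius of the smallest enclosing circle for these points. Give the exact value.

Call the three points A, B, C in the order given.
Side lengths²: AB² = 130, AC² = 8, BC² = 74.
Since AB² = 130 ≥ 74 + 8 = 82, the angle opposite AB is not acute, so the smallest enclosing circle has AB as diameter.
Centre = midpoint of AB = (-0.5, 0.5), r² = 130/4 = 32.5.

32.5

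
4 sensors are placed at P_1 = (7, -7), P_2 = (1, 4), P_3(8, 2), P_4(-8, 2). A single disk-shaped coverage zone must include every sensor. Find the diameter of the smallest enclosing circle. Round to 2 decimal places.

17.60

By Welzl's lemma the MEC is supported by two points (diametrically opposite) or three points (on a circumcircle).
The minimum enclosing circle is determined by three boundary points: P_1, P_3, P_4.
Their circumcentre is (0, -5/3) with r² = 697/9.
The farthest remaining point P_2 is at distance² 298/9 ≤ 697/9.
Diameter = 2r = 2√(697/9) ≈ 17.60.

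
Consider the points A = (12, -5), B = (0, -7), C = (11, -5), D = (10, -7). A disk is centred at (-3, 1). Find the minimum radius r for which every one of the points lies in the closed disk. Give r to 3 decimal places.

16.155

The required radius is the distance from (-3, 1) to the farthest point.
Squared distances: 261, 73, 232, 233.
Maximum is 261, attained at A.
r = √261 ≈ 16.155.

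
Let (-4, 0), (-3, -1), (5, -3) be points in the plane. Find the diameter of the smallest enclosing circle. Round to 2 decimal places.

Call the three points A, B, C in the order given.
Side lengths²: AB² = 2, AC² = 90, BC² = 68.
Since AC² = 90 ≥ 68 + 2 = 70, the angle opposite AC is not acute, so the smallest enclosing circle has AC as diameter.
Centre = midpoint of AC = (0.5, -1.5), r² = 90/4 = 22.5.
Diameter = 2r = 2√(22.5) ≈ 9.49.

9.49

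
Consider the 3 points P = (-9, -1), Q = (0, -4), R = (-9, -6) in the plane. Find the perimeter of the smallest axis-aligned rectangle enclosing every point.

28

Width = max x − min x = 0 − (-9) = 9.
Height = max y − min y = -1 − (-6) = 5.
Perimeter = 2(9 + 5) = 28.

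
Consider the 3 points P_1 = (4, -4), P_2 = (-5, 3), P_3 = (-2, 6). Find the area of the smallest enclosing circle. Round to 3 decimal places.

Side lengths²: P_1P_2² = 130, P_1P_3² = 136, P_2P_3² = 18.
Since P_1P_3² = 136 < 130 + 18 = 148, the triangle is acute, so the smallest enclosing circle is the circumcircle.
Circumcentre = (0.375, 0.625), r² = 34.53125.
Area = π·r² = π·34.53125 ≈ 108.483.

108.483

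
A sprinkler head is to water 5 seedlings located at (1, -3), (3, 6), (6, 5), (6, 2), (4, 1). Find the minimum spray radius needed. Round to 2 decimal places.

4.74

A smallest enclosing disk is always determined by at most three of the input points on its boundary.
The minimum enclosing circle is determined by three boundary points: (1, -3), (3, 6), (6, 5).
Their circumcentre is (179/58, 73/58) with r² = 37825/1682.
The farthest remaining point (6, 2) is at distance² 15205/1682 ≤ 37825/1682.
r = √(37825/1682) ≈ 4.74.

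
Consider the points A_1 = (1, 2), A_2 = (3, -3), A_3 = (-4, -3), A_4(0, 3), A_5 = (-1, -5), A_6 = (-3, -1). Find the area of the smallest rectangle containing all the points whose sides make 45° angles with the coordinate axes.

45

In coordinates u = x + y, v = x − y the rectangle is axis-aligned; the map (x,y)→(u,v) scales areas by 2.
u-values: 3, 0, -7, 3, -6, -4; range = 3 − (-7) = 10.
v-values: -1, 6, -1, -3, 4, -2; range = 6 − (-3) = 9.
Area = (10 × 9) / 2 = 45.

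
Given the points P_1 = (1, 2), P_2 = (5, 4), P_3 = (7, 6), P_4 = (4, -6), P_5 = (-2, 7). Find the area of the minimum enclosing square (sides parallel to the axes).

The bounding box has width 9 and height 13.
An axis-aligned square enclosing the set must have side ≥ max(width, height).
So the minimum side is max(9, 13) = 13.
Area = 13² = 169.

169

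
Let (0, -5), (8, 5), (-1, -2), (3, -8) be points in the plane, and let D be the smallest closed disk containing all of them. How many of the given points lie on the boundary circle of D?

By Welzl's lemma the MEC is supported by two points (diametrically opposite) or three points (on a circumcircle).
The farthest pair is (8, 5)–(3, -8) with squared distance 194. The circle on this segment as diameter has centre (5.5, -1.5) and r² = 194/4 = 48.5.
Check (0, -5): distance² to centre = 42.5 ≤ 48.5, so it lies inside.
All remaining points lie in this disk, and no smaller disk contains both endpoints, so this is the minimum enclosing circle.
The points at distance exactly r from the centre are (8, 5), (3, -8) — 2 points.

2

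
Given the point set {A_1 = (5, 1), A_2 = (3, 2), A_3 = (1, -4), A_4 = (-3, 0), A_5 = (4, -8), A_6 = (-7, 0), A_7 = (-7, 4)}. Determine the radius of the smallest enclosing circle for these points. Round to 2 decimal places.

By Welzl's lemma the MEC is supported by two points (diametrically opposite) or three points (on a circumcircle).
The farthest pair is A_5–A_7 with squared distance 265. The circle on this segment as diameter has centre (-1.5, -2) and r² = 265/4 = 66.25.
Check A_1: distance² to centre = 51.25 ≤ 66.25, so it lies inside.
All remaining points lie in this disk, and no smaller disk contains both endpoints, so this is the minimum enclosing circle.
r = √(66.25) ≈ 8.14.

8.14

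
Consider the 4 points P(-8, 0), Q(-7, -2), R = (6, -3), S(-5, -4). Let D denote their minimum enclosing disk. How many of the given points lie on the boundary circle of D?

The farthest pair is P–R with squared distance 205. The circle on this segment as diameter has centre (-1, -1.5) and r² = 205/4 = 51.25.
Check Q: distance² to centre = 36.25 ≤ 51.25, so it lies inside.
All remaining points lie in this disk, and no smaller disk contains both endpoints, so this is the minimum enclosing circle.
The points at distance exactly r from the centre are P, R — 2 points.

2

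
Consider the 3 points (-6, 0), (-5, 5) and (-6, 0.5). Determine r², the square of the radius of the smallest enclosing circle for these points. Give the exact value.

6.5

Call the three points A, B, C in the order given.
Side lengths²: AB² = 26, AC² = 0.25, BC² = 21.25.
Since AB² = 26 ≥ 21.25 + 0.25 = 21.5, the angle opposite AB is not acute, so the smallest enclosing circle has AB as diameter.
Centre = midpoint of AB = (-5.5, 2.5), r² = 26/4 = 6.5.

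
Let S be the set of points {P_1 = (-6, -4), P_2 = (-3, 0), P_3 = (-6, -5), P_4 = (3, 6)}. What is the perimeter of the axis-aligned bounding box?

Width = max x − min x = 3 − (-6) = 9.
Height = max y − min y = 6 − (-5) = 11.
Perimeter = 2(9 + 11) = 40.

40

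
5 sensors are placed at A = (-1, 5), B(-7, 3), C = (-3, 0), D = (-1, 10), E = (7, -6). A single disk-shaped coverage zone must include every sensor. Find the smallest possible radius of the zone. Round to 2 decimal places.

By Welzl's lemma the MEC is supported by two points (diametrically opposite) or three points (on a circumcircle).
The minimum enclosing circle is determined by three boundary points: B, D, E.
Their circumcentre is (36/19, 55/38) with r² = 117725/1444.
The farthest remaining point C is at distance² 37621/1444 ≤ 117725/1444.
r = √(117725/1444) ≈ 9.03.

9.03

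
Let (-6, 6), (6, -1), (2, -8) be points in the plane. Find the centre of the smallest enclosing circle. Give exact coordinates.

Call the three points A, B, C in the order given.
Side lengths²: AB² = 193, AC² = 260, BC² = 65.
Since AC² = 260 ≥ 193 + 65 = 258, the angle opposite AC is not acute, so the smallest enclosing circle has AC as diameter.
Centre = midpoint of AC = (-2, -1), r² = 260/4 = 65.
Centre = (-2, -1).

(-2, -1)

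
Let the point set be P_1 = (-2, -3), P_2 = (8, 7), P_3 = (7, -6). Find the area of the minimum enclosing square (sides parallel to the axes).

The bounding box has width 10 and height 13.
An axis-aligned square enclosing the set must have side ≥ max(width, height).
So the minimum side is max(10, 13) = 13.
Area = 13² = 169.

169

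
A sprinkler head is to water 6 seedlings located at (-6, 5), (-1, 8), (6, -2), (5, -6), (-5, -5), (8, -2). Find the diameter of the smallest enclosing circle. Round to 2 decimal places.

15.81

The minimum enclosing circle of a finite set is fixed by two of the points (as a diameter) or three (as a circumcircle).
The minimum enclosing circle is determined by three boundary points: (-6, 5), (5, -6), (8, -2).
Their circumcentre is (0.5, 0.5) with r² = 62.5.
The farthest remaining point (-5, -5) is at distance² 60.5 ≤ 62.5.
Diameter = 2r = 2√(62.5) ≈ 15.81.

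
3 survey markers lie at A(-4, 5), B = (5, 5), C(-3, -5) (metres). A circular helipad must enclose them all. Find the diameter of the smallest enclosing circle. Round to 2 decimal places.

Side lengths²: AB² = 81, AC² = 101, BC² = 164.
Since BC² = 164 < 101 + 81 = 182, the triangle is acute, so the smallest enclosing circle is the circumcircle.
Circumcentre = (0.5, 0.4), r² = 41.41.
Diameter = 2r = 2√(41.41) ≈ 12.87.

12.87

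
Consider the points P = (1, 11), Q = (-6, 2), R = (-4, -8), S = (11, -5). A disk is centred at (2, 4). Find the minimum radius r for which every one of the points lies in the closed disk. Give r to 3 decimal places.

The required radius is the distance from (2, 4) to the farthest point.
Squared distances: 50, 68, 180, 162.
Maximum is 180, attained at R.
r = √180 ≈ 13.416.

13.416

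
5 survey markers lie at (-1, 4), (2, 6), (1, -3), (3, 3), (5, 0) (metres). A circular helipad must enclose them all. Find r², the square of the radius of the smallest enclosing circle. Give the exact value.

The farthest pair is (2, 6)–(1, -3) with squared distance 82. The circle on this segment as diameter has centre (1.5, 1.5) and r² = 82/4 = 20.5.
Check (-1, 4): distance² to centre = 12.5 ≤ 20.5, so it lies inside.
All remaining points lie in this disk, and no smaller disk contains both endpoints, so this is the minimum enclosing circle.

20.5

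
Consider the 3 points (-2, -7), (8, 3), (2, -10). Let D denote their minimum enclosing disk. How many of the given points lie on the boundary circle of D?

Call the three points A, B, C in the order given.
Side lengths²: AB² = 200, AC² = 25, BC² = 205.
Since BC² = 205 < 200 + 25 = 225, the triangle is acute, so the smallest enclosing circle is the circumcircle.
Circumcentre = (57/14, -43/14), r² = 5125/98.
The points at distance exactly r from the centre are (-2, -7), (8, 3), (2, -10) — 3 points.

3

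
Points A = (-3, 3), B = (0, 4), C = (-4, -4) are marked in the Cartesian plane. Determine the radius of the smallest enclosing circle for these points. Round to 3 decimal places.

Side lengths²: AB² = 10, AC² = 50, BC² = 80.
Since BC² = 80 ≥ 50 + 10 = 60, the angle opposite BC is not acute, so the smallest enclosing circle has BC as diameter.
Centre = midpoint of BC = (-2, 0), r² = 80/4 = 20.
r = √20 ≈ 4.472.

4.472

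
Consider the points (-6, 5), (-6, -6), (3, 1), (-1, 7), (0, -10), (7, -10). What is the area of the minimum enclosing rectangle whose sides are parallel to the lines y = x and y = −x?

In coordinates u = x + y, v = x − y the rectangle is axis-aligned; the map (x,y)→(u,v) scales areas by 2.
u-values: -1, -12, 4, 6, -10, -3; range = 6 − (-12) = 18.
v-values: -11, 0, 2, -8, 10, 17; range = 17 − (-11) = 28.
Area = (18 × 28) / 2 = 252.

252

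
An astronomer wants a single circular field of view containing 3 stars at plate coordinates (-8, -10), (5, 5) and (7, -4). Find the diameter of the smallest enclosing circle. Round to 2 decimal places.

19.85

Call the three points A, B, C in the order given.
Side lengths²: AB² = 394, AC² = 261, BC² = 85.
Since AB² = 394 ≥ 261 + 85 = 346, the angle opposite AB is not acute, so the smallest enclosing circle has AB as diameter.
Centre = midpoint of AB = (-1.5, -2.5), r² = 394/4 = 98.5.
Diameter = 2r = 2√(98.5) ≈ 19.85.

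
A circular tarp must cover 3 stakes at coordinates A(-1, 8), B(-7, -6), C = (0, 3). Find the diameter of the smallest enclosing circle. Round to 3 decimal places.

Side lengths²: AB² = 232, AC² = 26, BC² = 130.
Since AB² = 232 ≥ 130 + 26 = 156, the angle opposite AB is not acute, so the smallest enclosing circle has AB as diameter.
Centre = midpoint of AB = (-4, 1), r² = 232/4 = 58.
Diameter = 2r = 2√58 ≈ 15.232.

15.232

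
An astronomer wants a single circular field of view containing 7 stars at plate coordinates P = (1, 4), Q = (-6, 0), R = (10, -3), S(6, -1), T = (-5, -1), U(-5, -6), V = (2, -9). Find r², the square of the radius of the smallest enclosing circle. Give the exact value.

127465/1922

The minimum enclosing circle of a finite set is fixed by two of the points (as a diameter) or three (as a circumcircle).
The minimum enclosing circle is determined by three boundary points: Q, R, U.
Their circumcentre is (121/62, -109/62) with r² = 127465/1922.
The farthest remaining point V is at distance² 100805/1922 ≤ 127465/1922.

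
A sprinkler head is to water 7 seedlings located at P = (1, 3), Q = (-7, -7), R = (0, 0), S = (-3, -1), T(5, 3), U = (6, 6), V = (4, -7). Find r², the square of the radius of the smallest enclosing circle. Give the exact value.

The farthest pair is Q–U with squared distance 338. The circle on this segment as diameter has centre (-0.5, -0.5) and r² = 338/4 = 84.5.
Check P: distance² to centre = 14.5 ≤ 84.5, so it lies inside.
All remaining points lie in this disk, and no smaller disk contains both endpoints, so this is the minimum enclosing circle.

84.5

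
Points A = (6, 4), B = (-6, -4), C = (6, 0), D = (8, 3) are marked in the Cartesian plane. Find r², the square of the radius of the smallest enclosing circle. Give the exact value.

A smallest enclosing disk is always determined by at most three of the input points on its boundary.
The farthest pair is B–D with squared distance 245. The circle on this segment as diameter has centre (1, -0.5) and r² = 245/4 = 61.25.
Check A: distance² to centre = 45.25 ≤ 61.25, so it lies inside.
All remaining points lie in this disk, and no smaller disk contains both endpoints, so this is the minimum enclosing circle.

61.25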